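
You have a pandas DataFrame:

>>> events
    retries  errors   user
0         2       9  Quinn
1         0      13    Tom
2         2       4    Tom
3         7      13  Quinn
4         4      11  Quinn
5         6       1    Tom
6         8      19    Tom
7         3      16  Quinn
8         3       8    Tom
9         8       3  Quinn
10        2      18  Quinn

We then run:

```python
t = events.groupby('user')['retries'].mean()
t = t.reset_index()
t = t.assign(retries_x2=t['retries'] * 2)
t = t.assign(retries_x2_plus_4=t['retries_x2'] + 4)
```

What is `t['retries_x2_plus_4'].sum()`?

group by user, mean of retries:
user
Quinn    4.333333
Tom      3.800000
Name: retries, dtype: float64
reset_index():
    user   retries
0  Quinn  4.333333
1    Tom  3.800000
add column retries_x2 = t['retries'] * 2:
    user   retries  retries_x2
0  Quinn  4.333333    8.666667
1    Tom  3.800000    7.600000
add column retries_x2_plus_4 = t['retries_x2'] + 4:
    user   retries  retries_x2  retries_x2_plus_4
0  Quinn  4.333333    8.666667          12.666667
1    Tom  3.800000    7.600000          11.600000
sum of column 'retries_x2_plus_4' → 24.2666666667

24.2666666667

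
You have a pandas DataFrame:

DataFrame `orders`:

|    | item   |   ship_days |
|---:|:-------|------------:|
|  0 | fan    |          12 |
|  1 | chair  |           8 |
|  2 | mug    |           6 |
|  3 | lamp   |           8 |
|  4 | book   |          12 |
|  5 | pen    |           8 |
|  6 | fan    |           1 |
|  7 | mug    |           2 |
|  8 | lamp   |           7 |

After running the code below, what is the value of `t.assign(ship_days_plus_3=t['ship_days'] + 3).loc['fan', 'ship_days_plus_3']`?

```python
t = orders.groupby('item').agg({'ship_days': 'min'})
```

4

group by item, min of ship_days:
       ship_days
item            
book          12
chair          8
fan            1
lamp           7
mug            2
pen            8
add column ship_days_plus_3 = t['ship_days'] + 3:
       ship_days  ship_days_plus_3
item                              
book          12                15
chair          8                11
fan            1                 4
lamp           7                10
mug            2                 5
pen            8                11
So loc['fan', 'ship_days_plus_3'] = 4.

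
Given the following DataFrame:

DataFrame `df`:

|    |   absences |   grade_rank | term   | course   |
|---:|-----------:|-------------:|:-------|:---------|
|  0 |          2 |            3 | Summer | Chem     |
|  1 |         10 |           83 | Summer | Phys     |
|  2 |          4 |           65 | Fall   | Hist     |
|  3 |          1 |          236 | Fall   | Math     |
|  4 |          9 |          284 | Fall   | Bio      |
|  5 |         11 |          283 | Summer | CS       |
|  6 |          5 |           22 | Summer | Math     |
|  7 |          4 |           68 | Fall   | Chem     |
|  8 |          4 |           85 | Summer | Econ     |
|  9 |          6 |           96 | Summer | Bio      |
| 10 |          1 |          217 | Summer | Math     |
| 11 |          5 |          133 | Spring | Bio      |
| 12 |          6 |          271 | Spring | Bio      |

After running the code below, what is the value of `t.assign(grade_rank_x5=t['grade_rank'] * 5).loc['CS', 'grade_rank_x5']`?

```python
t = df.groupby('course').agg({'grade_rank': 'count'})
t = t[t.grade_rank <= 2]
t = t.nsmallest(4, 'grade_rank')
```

5

group by course, count of grade_rank:
        grade_rank
course            
Bio              4
CS               1
Chem             2
Econ             1
Hist             1
Math             3
Phys             1
filter rows where grade_rank <= 2:
        grade_rank
course            
CS               1
Chem             2
Econ             1
Hist             1
Phys             1
take 4 rows with smallest grade_rank:
        grade_rank
course            
CS               1
Econ             1
Hist             1
Phys             1
add column grade_rank_x5 = t['grade_rank'] * 5:
        grade_rank  grade_rank_x5
course                           
CS               1              5
Econ             1              5
Hist             1              5
Phys             1              5
Finally, value at row 'CS', column 'grade_rank_x5' = 5.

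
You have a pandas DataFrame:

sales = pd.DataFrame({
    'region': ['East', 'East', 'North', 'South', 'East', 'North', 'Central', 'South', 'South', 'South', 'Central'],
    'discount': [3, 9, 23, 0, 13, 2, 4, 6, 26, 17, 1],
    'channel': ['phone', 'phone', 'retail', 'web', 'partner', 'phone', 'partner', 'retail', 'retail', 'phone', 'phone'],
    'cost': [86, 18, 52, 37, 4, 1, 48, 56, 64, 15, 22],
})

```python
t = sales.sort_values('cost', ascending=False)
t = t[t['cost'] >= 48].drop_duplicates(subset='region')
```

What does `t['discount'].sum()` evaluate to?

sort by cost descending:
     region  discount  channel  cost
0      East         3    phone    86
8     South        26   retail    64
7     South         6   retail    56
2     North        23   retail    52
6   Central         4  partner    48
3     South         0      web    37
10  Central         1    phone    22
1      East         9    phone    18
9     South        17    phone    15
4      East        13  partner     4
5     North         2    phone     1
filter rows where cost >= 48:
    region  discount  channel  cost
0     East         3    phone    86
8    South        26   retail    64
7    South         6   retail    56
2    North        23   retail    52
6  Central         4  partner    48
drop duplicate region (keep=first):
    region  discount  channel  cost
0     East         3    phone    86
8    South        26   retail    64
2    North        23   retail    52
6  Central         4  partner    48

56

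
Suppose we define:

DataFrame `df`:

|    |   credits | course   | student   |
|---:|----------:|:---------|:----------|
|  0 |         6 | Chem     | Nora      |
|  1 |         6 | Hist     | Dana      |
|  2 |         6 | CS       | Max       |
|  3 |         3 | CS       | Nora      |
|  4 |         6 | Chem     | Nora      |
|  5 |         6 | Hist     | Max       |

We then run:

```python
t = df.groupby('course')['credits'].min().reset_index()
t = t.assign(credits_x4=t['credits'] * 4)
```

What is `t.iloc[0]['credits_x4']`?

group by course, min of credits:
course
CS      3
Chem    6
Hist    6
Name: credits, dtype: int64
reset_index():
  course  credits
0     CS        3
1   Chem        6
2   Hist        6
add column credits_x4 = t['credits'] * 4:
  course  credits  credits_x4
0     CS        3          12
1   Chem        6          24
2   Hist        6          24

12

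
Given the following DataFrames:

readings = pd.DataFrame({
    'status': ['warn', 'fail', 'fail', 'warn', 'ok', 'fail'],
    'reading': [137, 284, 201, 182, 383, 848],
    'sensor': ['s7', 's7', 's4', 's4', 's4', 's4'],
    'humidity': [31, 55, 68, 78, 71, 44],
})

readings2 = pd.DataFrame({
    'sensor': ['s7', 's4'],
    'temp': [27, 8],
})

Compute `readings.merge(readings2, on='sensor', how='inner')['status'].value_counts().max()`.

merge on 'sensor' (how='inner') → 6 rows:
  status  reading sensor  humidity  temp
0   warn      137     s7        31    27
1   fail      284     s7        55    27
2   fail      201     s4        68     8
3   warn      182     s4        78     8
4     ok      383     s4        71     8
5   fail      848     s4        44     8
value_counts of status:
status
fail    3
warn    2
ok      1
Name: count, dtype: int64
max of the resulting series → 3

3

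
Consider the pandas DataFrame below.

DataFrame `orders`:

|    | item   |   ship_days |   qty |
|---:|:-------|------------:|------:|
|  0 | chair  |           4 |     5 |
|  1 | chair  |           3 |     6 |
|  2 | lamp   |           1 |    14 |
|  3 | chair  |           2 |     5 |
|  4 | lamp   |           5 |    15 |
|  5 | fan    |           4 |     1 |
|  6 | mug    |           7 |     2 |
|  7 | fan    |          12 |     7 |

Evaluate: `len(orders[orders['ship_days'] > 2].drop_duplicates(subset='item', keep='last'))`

4

filter rows where ship_days > 2:
    item  ship_days  qty
0  chair          4    5
1  chair          3    6
4   lamp          5   15
5    fan          4    1
6    mug          7    2
7    fan         12    7
drop duplicate item (keep=last):
    item  ship_days  qty
1  chair          3    6
4   lamp          5   15
6    mug          7    2
7    fan         12    7
number of rows → 4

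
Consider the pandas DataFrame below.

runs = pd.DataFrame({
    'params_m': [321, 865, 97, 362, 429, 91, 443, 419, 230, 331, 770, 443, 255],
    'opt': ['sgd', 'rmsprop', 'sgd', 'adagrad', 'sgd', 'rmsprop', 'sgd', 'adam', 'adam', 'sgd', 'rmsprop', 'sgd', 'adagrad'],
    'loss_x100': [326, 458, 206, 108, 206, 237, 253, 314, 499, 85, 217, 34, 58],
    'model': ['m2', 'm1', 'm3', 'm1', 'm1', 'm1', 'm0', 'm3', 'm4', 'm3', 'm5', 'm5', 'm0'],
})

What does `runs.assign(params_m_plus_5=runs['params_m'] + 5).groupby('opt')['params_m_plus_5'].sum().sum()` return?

5121

add column params_m_plus_5 = runs['params_m'] + 5:
    params_m      opt  loss_x100 model  params_m_plus_5
0        321      sgd        326    m2              326
1        865  rmsprop        458    m1              870
2         97      sgd        206    m3              102
3        362  adagrad        108    m1              367
4        429      sgd        206    m1              434
5         91  rmsprop        237    m1               96
6        443      sgd        253    m0              448
7        419     adam        314    m3              424
8        230     adam        499    m4              235
9        331      sgd         85    m3              336
10       770  rmsprop        217    m5              775
11       443      sgd         34    m5              448
12       255  adagrad         58    m0              260
group by opt, sum of params_m_plus_5:
opt
adagrad     627
adam        659
rmsprop    1741
sgd        2094
Name: params_m_plus_5, dtype: int64
Reading off the sum of the resulting series, we get 5121.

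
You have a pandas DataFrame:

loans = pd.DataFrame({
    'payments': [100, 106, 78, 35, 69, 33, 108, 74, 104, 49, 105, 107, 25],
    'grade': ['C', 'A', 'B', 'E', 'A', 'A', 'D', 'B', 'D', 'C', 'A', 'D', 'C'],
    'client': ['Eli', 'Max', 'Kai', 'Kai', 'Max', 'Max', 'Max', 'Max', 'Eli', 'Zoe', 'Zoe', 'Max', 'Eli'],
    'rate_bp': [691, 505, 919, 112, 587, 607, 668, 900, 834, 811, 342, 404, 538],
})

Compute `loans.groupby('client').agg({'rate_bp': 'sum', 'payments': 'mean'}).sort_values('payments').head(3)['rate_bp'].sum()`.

4247

group by client: sum(rate_bp), mean(payments):
        rate_bp   payments
client                    
Eli        2063  76.333333
Kai        1031  56.500000
Max        3671  82.833333
Zoe        1153  77.000000
sort by payments:
        rate_bp   payments
client                    
Kai        1031  56.500000
Eli        2063  76.333333
Zoe        1153  77.000000
Max        3671  82.833333
take first 3 rows:
        rate_bp   payments
client                    
Kai        1031  56.500000
Eli        2063  76.333333
Zoe        1153  77.000000
Reading off the sum of column 'rate_bp', we get 4247.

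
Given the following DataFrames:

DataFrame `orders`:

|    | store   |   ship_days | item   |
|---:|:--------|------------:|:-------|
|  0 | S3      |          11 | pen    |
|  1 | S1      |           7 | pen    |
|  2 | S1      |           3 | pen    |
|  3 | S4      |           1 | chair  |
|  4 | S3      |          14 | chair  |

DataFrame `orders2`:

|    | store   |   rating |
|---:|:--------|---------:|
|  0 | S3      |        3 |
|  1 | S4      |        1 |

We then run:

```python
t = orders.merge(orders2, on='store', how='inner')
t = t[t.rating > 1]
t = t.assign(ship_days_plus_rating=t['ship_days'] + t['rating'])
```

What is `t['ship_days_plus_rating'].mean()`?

15.5

merge on 'store' (how='inner') → 3 rows:
  store  ship_days   item  rating
0    S3         11    pen       3
1    S4          1  chair       1
2    S3         14  chair       3
filter rows where rating > 1:
  store  ship_days   item  rating
0    S3         11    pen       3
2    S3         14  chair       3
add column ship_days_plus_rating = t['ship_days'] + t['rating']:
  store  ship_days   item  rating  ship_days_plus_rating
0    S3         11    pen       3                     14
2    S3         14  chair       3                     17
Hence 15.5.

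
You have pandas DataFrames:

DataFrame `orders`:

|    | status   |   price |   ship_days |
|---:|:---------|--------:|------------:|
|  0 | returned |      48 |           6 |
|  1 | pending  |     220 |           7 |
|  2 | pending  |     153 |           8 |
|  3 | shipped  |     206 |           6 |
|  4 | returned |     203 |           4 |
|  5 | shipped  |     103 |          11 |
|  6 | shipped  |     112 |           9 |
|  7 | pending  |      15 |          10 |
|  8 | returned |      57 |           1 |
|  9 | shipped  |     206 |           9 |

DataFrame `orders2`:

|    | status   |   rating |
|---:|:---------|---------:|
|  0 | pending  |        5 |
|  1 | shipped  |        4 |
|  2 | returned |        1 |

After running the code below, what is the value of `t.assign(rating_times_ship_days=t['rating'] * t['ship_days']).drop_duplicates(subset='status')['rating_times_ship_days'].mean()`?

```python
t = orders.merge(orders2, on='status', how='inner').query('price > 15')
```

21.6666666667

merge on 'status' (how='inner') → 10 rows:
     status  price  ship_days  rating
0  returned     48          6       1
1   pending    220          7       5
2   pending    153          8       5
3   shipped    206          6       4
4  returned    203          4       1
5   shipped    103         11       4
6   shipped    112          9       4
7   pending     15         10       5
8  returned     57          1       1
9   shipped    206          9       4
filter rows where price > 15:
     status  price  ship_days  rating
0  returned     48          6       1
1   pending    220          7       5
2   pending    153          8       5
3   shipped    206          6       4
4  returned    203          4       1
5   shipped    103         11       4
6   shipped    112          9       4
8  returned     57          1       1
9   shipped    206          9       4
add column rating_times_ship_days = t['rating'] * t['ship_days']:
     status  price  ship_days  rating  rating_times_ship_days
0  returned     48          6       1                       6
1   pending    220          7       5                      35
2   pending    153          8       5                      40
3   shipped    206          6       4                      24
4  returned    203          4       1                       4
5   shipped    103         11       4                      44
6   shipped    112          9       4                      36
8  returned     57          1       1                       1
9   shipped    206          9       4                      36
drop duplicate status (keep=first):
     status  price  ship_days  rating  rating_times_ship_days
0  returned     48          6       1                       6
1   pending    220          7       5                      35
3   shipped    206          6       4                      24
Finally, mean of column 'rating_times_ship_days' = 21.6666666667.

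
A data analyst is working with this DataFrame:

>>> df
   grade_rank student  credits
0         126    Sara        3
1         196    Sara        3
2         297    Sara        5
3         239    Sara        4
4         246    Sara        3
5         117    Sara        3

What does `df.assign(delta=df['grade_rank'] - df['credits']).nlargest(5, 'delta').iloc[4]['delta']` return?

123

add column delta = df['grade_rank'] - df['credits']:
   grade_rank student  credits  delta
0         126    Sara        3    123
1         196    Sara        3    193
2         297    Sara        5    292
3         239    Sara        4    235
4         246    Sara        3    243
5         117    Sara        3    114
take 5 rows with largest delta:
   grade_rank student  credits  delta
2         297    Sara        5    292
4         246    Sara        3    243
3         239    Sara        4    235
1         196    Sara        3    193
0         126    Sara        3    123
So iloc[4]['delta'] = 123.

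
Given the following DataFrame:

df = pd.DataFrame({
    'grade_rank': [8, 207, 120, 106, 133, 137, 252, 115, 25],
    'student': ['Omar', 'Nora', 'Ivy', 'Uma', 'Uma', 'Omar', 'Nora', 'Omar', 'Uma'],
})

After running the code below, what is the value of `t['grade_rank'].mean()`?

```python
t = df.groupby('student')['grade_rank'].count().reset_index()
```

2.25

group by student, count of grade_rank:
student
Ivy     1
Nora    2
Omar    3
Uma     3
Name: grade_rank, dtype: int64
reset_index():
  student  grade_rank
0     Ivy           1
1    Nora           2
2    Omar           3
3     Uma           3
So mean() = 2.25.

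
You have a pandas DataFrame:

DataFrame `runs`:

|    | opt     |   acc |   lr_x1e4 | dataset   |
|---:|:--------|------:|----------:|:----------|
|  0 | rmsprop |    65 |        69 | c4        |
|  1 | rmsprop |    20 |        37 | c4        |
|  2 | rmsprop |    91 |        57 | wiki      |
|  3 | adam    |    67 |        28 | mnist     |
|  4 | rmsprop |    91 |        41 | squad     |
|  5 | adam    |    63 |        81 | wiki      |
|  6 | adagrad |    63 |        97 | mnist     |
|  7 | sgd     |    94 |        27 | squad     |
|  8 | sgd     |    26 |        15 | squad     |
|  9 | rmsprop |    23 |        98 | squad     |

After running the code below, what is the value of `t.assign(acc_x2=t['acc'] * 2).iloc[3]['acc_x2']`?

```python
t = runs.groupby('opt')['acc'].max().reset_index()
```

group by opt, max of acc:
opt
adagrad    63
adam       67
rmsprop    91
sgd        94
Name: acc, dtype: int64
reset_index():
       opt  acc
0  adagrad   63
1     adam   67
2  rmsprop   91
3      sgd   94
add column acc_x2 = t['acc'] * 2:
       opt  acc  acc_x2
0  adagrad   63     126
1     adam   67     134
2  rmsprop   91     182
3      sgd   94     188

188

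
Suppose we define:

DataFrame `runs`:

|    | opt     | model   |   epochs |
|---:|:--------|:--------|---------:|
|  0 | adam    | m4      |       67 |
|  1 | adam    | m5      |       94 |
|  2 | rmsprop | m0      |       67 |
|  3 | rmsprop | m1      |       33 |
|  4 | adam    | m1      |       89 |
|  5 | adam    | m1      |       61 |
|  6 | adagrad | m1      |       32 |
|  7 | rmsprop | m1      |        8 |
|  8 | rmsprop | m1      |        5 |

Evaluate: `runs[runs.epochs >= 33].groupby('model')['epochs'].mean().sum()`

289.0

filter rows where epochs >= 33:
       opt model  epochs
0     adam    m4      67
1     adam    m5      94
2  rmsprop    m0      67
3  rmsprop    m1      33
4     adam    m1      89
5     adam    m1      61
group by model, mean of epochs:
model
m0    67.0
m1    61.0
m4    67.0
m5    94.0
Name: epochs, dtype: float64
Reading off the sum of the resulting series, we get 289.0.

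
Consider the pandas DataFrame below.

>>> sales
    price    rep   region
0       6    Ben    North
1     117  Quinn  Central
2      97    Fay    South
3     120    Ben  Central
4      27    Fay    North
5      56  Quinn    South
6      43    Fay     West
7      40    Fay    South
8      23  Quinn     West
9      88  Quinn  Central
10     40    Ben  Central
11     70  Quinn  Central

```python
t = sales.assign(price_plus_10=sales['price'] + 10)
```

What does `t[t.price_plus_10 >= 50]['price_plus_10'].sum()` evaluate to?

761

add column price_plus_10 = sales['price'] + 10:
    price    rep   region  price_plus_10
0       6    Ben    North             16
1     117  Quinn  Central            127
2      97    Fay    South            107
3     120    Ben  Central            130
4      27    Fay    North             37
5      56  Quinn    South             66
6      43    Fay     West             53
7      40    Fay    South             50
8      23  Quinn     West             33
9      88  Quinn  Central             98
10     40    Ben  Central             50
11     70  Quinn  Central             80
filter rows where price_plus_10 >= 50:
    price    rep   region  price_plus_10
1     117  Quinn  Central            127
2      97    Fay    South            107
3     120    Ben  Central            130
5      56  Quinn    South             66
6      43    Fay     West             53
7      40    Fay    South             50
9      88  Quinn  Central             98
10     40    Ben  Central             50
11     70  Quinn  Central             80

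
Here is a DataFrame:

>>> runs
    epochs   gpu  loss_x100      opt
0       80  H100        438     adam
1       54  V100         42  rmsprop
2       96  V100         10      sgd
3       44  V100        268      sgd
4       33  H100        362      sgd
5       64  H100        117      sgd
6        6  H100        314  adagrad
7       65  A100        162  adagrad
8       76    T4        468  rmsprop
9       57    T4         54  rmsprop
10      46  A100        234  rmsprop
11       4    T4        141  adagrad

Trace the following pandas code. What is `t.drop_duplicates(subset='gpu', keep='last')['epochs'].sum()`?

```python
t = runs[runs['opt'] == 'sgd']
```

108

filter rows where opt == 'sgd':
   epochs   gpu  loss_x100  opt
2      96  V100         10  sgd
3      44  V100        268  sgd
4      33  H100        362  sgd
5      64  H100        117  sgd
drop duplicate gpu (keep=last):
   epochs   gpu  loss_x100  opt
3      44  V100        268  sgd
5      64  H100        117  sgd
Then the sum of column 'epochs': 108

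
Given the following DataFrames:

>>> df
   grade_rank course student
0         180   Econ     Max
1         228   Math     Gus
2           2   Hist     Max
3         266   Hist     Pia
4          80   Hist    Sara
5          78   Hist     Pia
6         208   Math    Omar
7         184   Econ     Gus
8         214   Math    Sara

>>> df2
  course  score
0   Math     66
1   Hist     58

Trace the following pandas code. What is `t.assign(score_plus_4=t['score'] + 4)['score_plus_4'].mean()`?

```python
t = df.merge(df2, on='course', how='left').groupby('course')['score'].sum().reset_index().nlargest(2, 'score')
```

merge on 'course' (how='left') → 9 rows:
   grade_rank course student  score
0         180   Econ     Max    NaN
1         228   Math     Gus   66.0
2           2   Hist     Max   58.0
3         266   Hist     Pia   58.0
4          80   Hist    Sara   58.0
5          78   Hist     Pia   58.0
6         208   Math    Omar   66.0
7         184   Econ     Gus    NaN
8         214   Math    Sara   66.0
group by course, sum of score:
course
Econ      0.0
Hist    232.0
Math    198.0
Name: score, dtype: float64
reset_index():
  course  score
0   Econ    0.0
1   Hist  232.0
2   Math  198.0
take 2 rows with largest score:
  course  score
1   Hist  232.0
2   Math  198.0
add column score_plus_4 = t['score'] + 4:
  course  score  score_plus_4
1   Hist  232.0         236.0
2   Math  198.0         202.0
Finally, mean of column 'score_plus_4' = 219.0.

219.0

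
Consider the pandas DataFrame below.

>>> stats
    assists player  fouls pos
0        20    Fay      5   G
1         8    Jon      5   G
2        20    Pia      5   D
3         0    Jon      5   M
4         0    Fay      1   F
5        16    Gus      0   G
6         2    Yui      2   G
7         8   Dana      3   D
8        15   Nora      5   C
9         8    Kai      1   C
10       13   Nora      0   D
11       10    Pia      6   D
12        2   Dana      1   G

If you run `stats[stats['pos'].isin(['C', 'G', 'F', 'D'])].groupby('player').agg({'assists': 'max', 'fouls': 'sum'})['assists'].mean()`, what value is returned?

12.125

filter rows where pos in ['C', 'G', 'F', 'D']:
    assists player  fouls pos
0        20    Fay      5   G
1         8    Jon      5   G
2        20    Pia      5   D
4         0    Fay      1   F
5        16    Gus      0   G
6         2    Yui      2   G
7         8   Dana      3   D
8        15   Nora      5   C
9         8    Kai      1   C
10       13   Nora      0   D
11       10    Pia      6   D
12        2   Dana      1   G
group by player: max(assists), sum(fouls):
        assists  fouls
player                
Dana          8      4
Fay          20      6
Gus          16      0
Jon           8      5
Kai           8      1
Nora         15      5
Pia          20     11
Yui           2      2
The mean of column 'assists' is 12.125.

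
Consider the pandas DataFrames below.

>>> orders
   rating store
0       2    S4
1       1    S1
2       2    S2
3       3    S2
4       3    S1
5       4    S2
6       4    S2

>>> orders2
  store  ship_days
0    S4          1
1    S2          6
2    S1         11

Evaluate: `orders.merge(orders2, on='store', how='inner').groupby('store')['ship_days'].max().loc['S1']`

merge on 'store' (how='inner') → 7 rows:
   rating store  ship_days
0       2    S4          1
1       1    S1         11
2       2    S2          6
3       3    S2          6
4       3    S1         11
5       4    S2          6
6       4    S2          6
group by store, max of ship_days:
store
S1    11
S2     6
S4     1
Name: ship_days, dtype: int64

11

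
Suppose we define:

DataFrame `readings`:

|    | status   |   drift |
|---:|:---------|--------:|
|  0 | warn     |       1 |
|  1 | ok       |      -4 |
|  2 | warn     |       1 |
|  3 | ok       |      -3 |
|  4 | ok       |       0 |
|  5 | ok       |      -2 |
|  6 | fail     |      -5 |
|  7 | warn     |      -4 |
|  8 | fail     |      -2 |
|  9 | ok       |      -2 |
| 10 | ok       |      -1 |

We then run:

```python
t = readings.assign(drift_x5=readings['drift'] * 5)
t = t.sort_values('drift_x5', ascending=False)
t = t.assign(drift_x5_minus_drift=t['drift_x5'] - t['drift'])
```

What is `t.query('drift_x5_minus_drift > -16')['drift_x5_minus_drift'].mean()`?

-4.0

add column drift_x5 = readings['drift'] * 5:
   status  drift  drift_x5
0    warn      1         5
1      ok     -4       -20
2    warn      1         5
3      ok     -3       -15
4      ok      0         0
5      ok     -2       -10
6    fail     -5       -25
7    warn     -4       -20
8    fail     -2       -10
9      ok     -2       -10
10     ok     -1        -5
sort by drift_x5 descending:
   status  drift  drift_x5
0    warn      1         5
2    warn      1         5
4      ok      0         0
10     ok     -1        -5
5      ok     -2       -10
8    fail     -2       -10
9      ok     -2       -10
3      ok     -3       -15
1      ok     -4       -20
7    warn     -4       -20
6    fail     -5       -25
add column drift_x5_minus_drift = t['drift_x5'] - t['drift']:
   status  drift  drift_x5  drift_x5_minus_drift
0    warn      1         5                     4
2    warn      1         5                     4
4      ok      0         0                     0
10     ok     -1        -5                    -4
5      ok     -2       -10                    -8
8    fail     -2       -10                    -8
9      ok     -2       -10                    -8
3      ok     -3       -15                   -12
1      ok     -4       -20                   -16
7    warn     -4       -20                   -16
6    fail     -5       -25                   -20
filter rows where drift_x5_minus_drift > -16:
   status  drift  drift_x5  drift_x5_minus_drift
0    warn      1         5                     4
2    warn      1         5                     4
4      ok      0         0                     0
10     ok     -1        -5                    -4
5      ok     -2       -10                    -8
8    fail     -2       -10                    -8
9      ok     -2       -10                    -8
3      ok     -3       -15                   -12
Hence -4.0.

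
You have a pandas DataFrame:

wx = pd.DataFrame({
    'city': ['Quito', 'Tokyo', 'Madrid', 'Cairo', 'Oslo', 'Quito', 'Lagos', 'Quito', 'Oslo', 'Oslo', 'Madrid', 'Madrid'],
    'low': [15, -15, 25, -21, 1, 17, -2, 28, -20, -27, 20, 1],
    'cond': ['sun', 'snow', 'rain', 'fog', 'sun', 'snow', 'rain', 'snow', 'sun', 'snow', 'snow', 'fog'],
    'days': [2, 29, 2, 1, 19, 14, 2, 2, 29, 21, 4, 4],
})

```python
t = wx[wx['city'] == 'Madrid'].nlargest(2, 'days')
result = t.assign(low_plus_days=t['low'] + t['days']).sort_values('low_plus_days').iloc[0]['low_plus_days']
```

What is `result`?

filter rows where city == 'Madrid':
      city  low  cond  days
2   Madrid   25  rain     2
10  Madrid   20  snow     4
11  Madrid    1   fog     4
take 2 rows with largest days:
      city  low  cond  days
10  Madrid   20  snow     4
11  Madrid    1   fog     4
add column low_plus_days = t['low'] + t['days']:
      city  low  cond  days  low_plus_days
10  Madrid   20  snow     4             24
11  Madrid    1   fog     4              5
sort by low_plus_days:
      city  low  cond  days  low_plus_days
11  Madrid    1   fog     4              5
10  Madrid   20  snow     4             24
So iloc[0]['low_plus_days'] = 5.

5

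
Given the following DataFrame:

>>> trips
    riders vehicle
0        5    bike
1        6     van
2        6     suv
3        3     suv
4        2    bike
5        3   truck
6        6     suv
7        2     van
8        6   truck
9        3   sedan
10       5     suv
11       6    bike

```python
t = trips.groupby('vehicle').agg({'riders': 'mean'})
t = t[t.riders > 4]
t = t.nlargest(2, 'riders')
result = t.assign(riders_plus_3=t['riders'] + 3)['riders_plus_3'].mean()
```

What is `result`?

group by vehicle, mean of riders:
           riders
vehicle          
bike     4.333333
sedan    3.000000
suv      5.000000
truck    4.500000
van      4.000000
filter rows where riders > 4:
           riders
vehicle          
bike     4.333333
suv      5.000000
truck    4.500000
take 2 rows with largest riders:
         riders
vehicle        
suv         5.0
truck       4.5
add column riders_plus_3 = t['riders'] + 3:
         riders  riders_plus_3
vehicle                       
suv         5.0            8.0
truck       4.5            7.5
Reading off the mean of column 'riders_plus_3', we get 7.75.

7.75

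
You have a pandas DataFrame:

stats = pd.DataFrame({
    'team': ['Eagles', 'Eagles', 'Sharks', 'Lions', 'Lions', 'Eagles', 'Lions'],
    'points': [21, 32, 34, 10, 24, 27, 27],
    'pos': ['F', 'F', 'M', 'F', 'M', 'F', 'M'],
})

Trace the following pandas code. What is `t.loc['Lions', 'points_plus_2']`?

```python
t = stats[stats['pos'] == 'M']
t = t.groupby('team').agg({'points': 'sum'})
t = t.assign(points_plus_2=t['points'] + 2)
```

filter rows where pos == 'M':
     team  points pos
2  Sharks      34   M
4   Lions      24   M
6   Lions      27   M
group by team, sum of points:
        points
team          
Lions       51
Sharks      34
add column points_plus_2 = t['points'] + 2:
        points  points_plus_2
team                         
Lions       51             53
Sharks      34             36

53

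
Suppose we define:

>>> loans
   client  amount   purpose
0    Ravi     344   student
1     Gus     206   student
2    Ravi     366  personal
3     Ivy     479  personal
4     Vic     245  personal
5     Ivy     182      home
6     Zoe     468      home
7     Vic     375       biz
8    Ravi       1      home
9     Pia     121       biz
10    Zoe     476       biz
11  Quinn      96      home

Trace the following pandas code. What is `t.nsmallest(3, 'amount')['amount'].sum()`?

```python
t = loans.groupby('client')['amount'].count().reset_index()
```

group by client, count of amount:
client
Gus      1
Ivy      2
Pia      1
Quinn    1
Ravi     3
Vic      2
Zoe      2
Name: amount, dtype: int64
reset_index():
  client  amount
0    Gus       1
1    Ivy       2
2    Pia       1
3  Quinn       1
4   Ravi       3
5    Vic       2
6    Zoe       2
take 3 rows with smallest amount:
  client  amount
0    Gus       1
2    Pia       1
3  Quinn       1

3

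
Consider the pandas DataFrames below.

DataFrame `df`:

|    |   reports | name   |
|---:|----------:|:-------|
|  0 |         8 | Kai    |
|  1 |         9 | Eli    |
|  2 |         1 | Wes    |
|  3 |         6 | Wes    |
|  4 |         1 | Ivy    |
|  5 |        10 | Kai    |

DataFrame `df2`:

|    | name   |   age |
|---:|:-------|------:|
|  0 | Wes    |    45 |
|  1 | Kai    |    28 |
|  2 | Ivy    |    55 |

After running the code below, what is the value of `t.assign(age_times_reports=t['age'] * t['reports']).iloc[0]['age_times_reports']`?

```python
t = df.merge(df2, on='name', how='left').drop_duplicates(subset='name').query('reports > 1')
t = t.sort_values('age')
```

224.0

merge on 'name' (how='left') → 6 rows:
   reports name   age
0        8  Kai  28.0
1        9  Eli   NaN
2        1  Wes  45.0
3        6  Wes  45.0
4        1  Ivy  55.0
5       10  Kai  28.0
drop duplicate name (keep=first):
   reports name   age
0        8  Kai  28.0
1        9  Eli   NaN
2        1  Wes  45.0
4        1  Ivy  55.0
filter rows where reports > 1:
   reports name   age
0        8  Kai  28.0
1        9  Eli   NaN
sort by age:
   reports name   age
0        8  Kai  28.0
1        9  Eli   NaN
add column age_times_reports = t['age'] * t['reports']:
   reports name   age  age_times_reports
0        8  Kai  28.0              224.0
1        9  Eli   NaN                NaN
Finally, value at position 0, column 'age_times_reports' = 224.0.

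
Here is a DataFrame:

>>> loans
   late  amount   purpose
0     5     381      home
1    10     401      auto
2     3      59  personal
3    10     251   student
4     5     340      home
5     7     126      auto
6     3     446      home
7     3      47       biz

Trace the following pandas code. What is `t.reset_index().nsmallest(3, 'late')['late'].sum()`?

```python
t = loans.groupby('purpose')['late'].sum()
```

group by purpose, sum of late:
purpose
auto        17
biz          3
home        13
personal     3
student     10
Name: late, dtype: int64
reset_index():
    purpose  late
0      auto    17
1       biz     3
2      home    13
3  personal     3
4   student    10
take 3 rows with smallest late:
    purpose  late
1       biz     3
3  personal     3
4   student    10

16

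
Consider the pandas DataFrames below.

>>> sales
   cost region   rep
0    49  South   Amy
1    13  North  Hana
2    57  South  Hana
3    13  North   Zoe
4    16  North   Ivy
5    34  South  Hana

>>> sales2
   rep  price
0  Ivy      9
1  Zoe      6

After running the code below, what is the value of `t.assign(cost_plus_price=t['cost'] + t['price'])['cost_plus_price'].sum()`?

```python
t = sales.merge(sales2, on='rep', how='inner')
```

44

merge on 'rep' (how='inner') → 2 rows:
   cost region  rep  price
0    13  North  Zoe      6
1    16  North  Ivy      9
add column cost_plus_price = t['cost'] + t['price']:
   cost region  rep  price  cost_plus_price
0    13  North  Zoe      6               19
1    16  North  Ivy      9               25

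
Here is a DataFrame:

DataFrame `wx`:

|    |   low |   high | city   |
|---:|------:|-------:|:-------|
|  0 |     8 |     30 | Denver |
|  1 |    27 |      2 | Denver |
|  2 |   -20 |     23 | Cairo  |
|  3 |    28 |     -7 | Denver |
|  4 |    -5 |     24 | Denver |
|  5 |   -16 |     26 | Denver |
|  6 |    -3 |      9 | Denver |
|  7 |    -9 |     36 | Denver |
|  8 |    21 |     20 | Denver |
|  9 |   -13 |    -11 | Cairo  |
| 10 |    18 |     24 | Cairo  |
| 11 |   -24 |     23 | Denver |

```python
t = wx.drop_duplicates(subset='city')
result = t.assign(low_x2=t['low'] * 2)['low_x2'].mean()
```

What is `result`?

-12.0

drop duplicate city (keep=first):
   low  high    city
0    8    30  Denver
2  -20    23   Cairo
add column low_x2 = t['low'] * 2:
   low  high    city  low_x2
0    8    30  Denver      16
2  -20    23   Cairo     -40
Reading off the mean of column 'low_x2', we get -12.0.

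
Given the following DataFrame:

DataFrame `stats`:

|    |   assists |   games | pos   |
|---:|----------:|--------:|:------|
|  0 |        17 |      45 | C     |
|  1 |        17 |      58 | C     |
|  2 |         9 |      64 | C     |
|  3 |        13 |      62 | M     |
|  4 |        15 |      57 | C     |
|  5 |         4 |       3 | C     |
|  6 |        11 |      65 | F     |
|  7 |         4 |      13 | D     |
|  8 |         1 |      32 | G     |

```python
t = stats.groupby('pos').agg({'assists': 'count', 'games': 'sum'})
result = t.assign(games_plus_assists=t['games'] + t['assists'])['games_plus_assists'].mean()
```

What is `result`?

81.6

group by pos: count(assists), sum(games):
     assists  games
pos                
C          5    227
D          1     13
F          1     65
G          1     32
M          1     62
add column games_plus_assists = t['games'] + t['assists']:
     assists  games  games_plus_assists
pos                                    
C          5    227                 232
D          1     13                  14
F          1     65                  66
G          1     32                  33
M          1     62                  63
Reading off the mean of column 'games_plus_assists', we get 81.6.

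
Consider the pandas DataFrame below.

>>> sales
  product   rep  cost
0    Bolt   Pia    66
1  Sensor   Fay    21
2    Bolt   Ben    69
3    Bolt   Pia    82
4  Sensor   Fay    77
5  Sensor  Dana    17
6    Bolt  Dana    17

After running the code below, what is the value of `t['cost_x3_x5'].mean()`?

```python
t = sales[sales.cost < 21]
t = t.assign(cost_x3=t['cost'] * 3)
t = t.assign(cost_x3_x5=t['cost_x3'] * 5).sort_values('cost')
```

255.0

filter rows where cost < 21:
  product   rep  cost
5  Sensor  Dana    17
6    Bolt  Dana    17
add column cost_x3 = t['cost'] * 3:
  product   rep  cost  cost_x3
5  Sensor  Dana    17       51
6    Bolt  Dana    17       51
add column cost_x3_x5 = t['cost_x3'] * 5:
  product   rep  cost  cost_x3  cost_x3_x5
5  Sensor  Dana    17       51         255
6    Bolt  Dana    17       51         255
sort by cost:
  product   rep  cost  cost_x3  cost_x3_x5
5  Sensor  Dana    17       51         255
6    Bolt  Dana    17       51         255
mean of column 'cost_x3_x5' → 255.0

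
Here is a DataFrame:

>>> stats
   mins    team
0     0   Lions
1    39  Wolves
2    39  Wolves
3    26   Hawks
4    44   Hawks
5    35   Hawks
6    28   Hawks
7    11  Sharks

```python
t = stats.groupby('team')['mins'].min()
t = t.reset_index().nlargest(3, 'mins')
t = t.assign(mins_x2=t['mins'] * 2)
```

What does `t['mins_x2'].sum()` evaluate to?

152

group by team, min of mins:
team
Hawks     26
Lions      0
Sharks    11
Wolves    39
Name: mins, dtype: int64
reset_index():
     team  mins
0   Hawks    26
1   Lions     0
2  Sharks    11
3  Wolves    39
take 3 rows with largest mins:
     team  mins
3  Wolves    39
0   Hawks    26
2  Sharks    11
add column mins_x2 = t['mins'] * 2:
     team  mins  mins_x2
3  Wolves    39       78
0   Hawks    26       52
2  Sharks    11       22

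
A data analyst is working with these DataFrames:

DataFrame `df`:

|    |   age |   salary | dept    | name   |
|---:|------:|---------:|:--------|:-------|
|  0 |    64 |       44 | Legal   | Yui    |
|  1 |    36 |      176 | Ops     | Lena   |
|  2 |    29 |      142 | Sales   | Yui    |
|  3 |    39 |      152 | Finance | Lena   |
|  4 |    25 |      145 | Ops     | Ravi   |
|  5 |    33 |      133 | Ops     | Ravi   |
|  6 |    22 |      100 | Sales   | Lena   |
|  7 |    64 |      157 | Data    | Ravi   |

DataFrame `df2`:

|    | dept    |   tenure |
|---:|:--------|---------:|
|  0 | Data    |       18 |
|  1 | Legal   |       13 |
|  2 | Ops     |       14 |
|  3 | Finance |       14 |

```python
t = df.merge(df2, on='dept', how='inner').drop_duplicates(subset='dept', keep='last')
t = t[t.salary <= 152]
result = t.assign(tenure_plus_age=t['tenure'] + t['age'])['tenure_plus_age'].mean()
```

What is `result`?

merge on 'dept' (how='inner') → 6 rows:
   age  salary     dept  name  tenure
0   64      44    Legal   Yui      13
1   36     176      Ops  Lena      14
2   39     152  Finance  Lena      14
3   25     145      Ops  Ravi      14
4   33     133      Ops  Ravi      14
5   64     157     Data  Ravi      18
drop duplicate dept (keep=last):
   age  salary     dept  name  tenure
0   64      44    Legal   Yui      13
2   39     152  Finance  Lena      14
4   33     133      Ops  Ravi      14
5   64     157     Data  Ravi      18
filter rows where salary <= 152:
   age  salary     dept  name  tenure
0   64      44    Legal   Yui      13
2   39     152  Finance  Lena      14
4   33     133      Ops  Ravi      14
add column tenure_plus_age = t['tenure'] + t['age']:
   age  salary     dept  name  tenure  tenure_plus_age
0   64      44    Legal   Yui      13               77
2   39     152  Finance  Lena      14               53
4   33     133      Ops  Ravi      14               47
The mean of column 'tenure_plus_age' is 59.0.

59.0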